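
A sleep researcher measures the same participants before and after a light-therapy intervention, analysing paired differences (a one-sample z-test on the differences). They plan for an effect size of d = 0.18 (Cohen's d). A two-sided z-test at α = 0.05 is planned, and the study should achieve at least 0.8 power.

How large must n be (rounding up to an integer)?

n = 243

For power 0.8 need Φ(δ − z_{0.025}) = 0.8, so δ = z_{0.025} + z_{0.20} = 1.960 + 0.842 = 2.802.
(Ignoring the negligible lower-tail rejection probability gives the usual closed-form inversion.)
δ = d·√n ⇒ n = (δ/d)² = (2.802 / 0.18)² = 242.25.
Round up to the next whole unit.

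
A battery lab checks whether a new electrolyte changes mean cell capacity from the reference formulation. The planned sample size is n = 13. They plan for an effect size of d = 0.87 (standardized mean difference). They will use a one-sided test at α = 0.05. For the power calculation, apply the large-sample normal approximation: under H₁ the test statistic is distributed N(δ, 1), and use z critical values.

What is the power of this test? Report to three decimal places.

Power ≈ 0.932

Noncentrality parameter: δ = d·√n = 0.87 × √13 = 3.1368
One-sided α = 0.05 → critical value z_{0.05} = 1.645.
Power = Φ(δ − 1.645) = Φ(1.492) = 0.9321.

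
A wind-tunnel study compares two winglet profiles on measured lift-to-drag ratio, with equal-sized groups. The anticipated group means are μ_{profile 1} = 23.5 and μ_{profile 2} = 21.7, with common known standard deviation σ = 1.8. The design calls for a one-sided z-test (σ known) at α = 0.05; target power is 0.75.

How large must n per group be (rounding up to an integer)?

Standardized effect: d = |μ_{profile 1} − μ_{profile 2}| / σ = |23.5 − 21.7| / 1.8 = 1.0000
For power 0.75 need Φ(δ − z_{0.05}) = 0.75, so δ = z_{0.05} + z_{0.25} = 1.645 + 0.674 = 2.319.
δ = d·√(n/2) ⇒ n = 2(δ/d)² = 2 × (2.319 / 1.0000)² = 10.76.
Round up to the next whole unit.

n = 11 per group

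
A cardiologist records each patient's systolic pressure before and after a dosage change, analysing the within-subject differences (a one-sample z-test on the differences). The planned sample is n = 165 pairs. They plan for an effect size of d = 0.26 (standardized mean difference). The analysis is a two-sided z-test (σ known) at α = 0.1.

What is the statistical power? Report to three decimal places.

Noncentrality parameter: δ = d·√n = 0.26 × √165 = 3.3398
Critical value for a two-sided test at α = 0.1: z_{α/2} = 1.645.
Power = Φ(δ − 1.645) + Φ(−δ − 1.645) = Φ(1.695) + Φ(-4.985) = 0.9550 + 0.0000 = 0.9550.

Power ≈ 0.955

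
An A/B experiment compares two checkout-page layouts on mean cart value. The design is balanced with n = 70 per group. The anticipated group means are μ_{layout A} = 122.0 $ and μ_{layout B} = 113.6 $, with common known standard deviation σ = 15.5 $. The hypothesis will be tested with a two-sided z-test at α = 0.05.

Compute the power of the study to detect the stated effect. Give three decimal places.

Power ≈ 0.894

Standardized effect: d = |μ_{layout A} − μ_{layout B}| / σ = |122.0 − 113.6| / 15.5 = 0.5419
Noncentrality parameter: δ = d·√(n/2) = 0.5419 × √(70/2) = 3.2061
Critical value for a two-sided test at α = 0.05: z_{α/2} = 1.960.
Power = Φ(δ − 1.960) + Φ(−δ − 1.960) = Φ(1.246) + Φ(-5.166) = 0.8936 + 0.0000 = 0.8936.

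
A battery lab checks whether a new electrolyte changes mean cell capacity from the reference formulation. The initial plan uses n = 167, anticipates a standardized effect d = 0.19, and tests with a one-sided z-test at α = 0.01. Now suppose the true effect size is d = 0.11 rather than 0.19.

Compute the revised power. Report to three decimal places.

With d = 0.11: δ = d·√n = 0.11 × √167 = 1.4215. Critical value z_{0.01} = 2.326.
Revised power = P(Z > 2.326 − δ) = Φ(-0.905) = 0.1828.

Power ≈ 0.183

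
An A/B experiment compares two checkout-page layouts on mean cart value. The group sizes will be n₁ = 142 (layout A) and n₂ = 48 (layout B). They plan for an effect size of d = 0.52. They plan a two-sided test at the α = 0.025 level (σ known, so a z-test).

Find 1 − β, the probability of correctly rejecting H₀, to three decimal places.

Noncentrality parameter: δ = d / √(1/n₁ + 1/n₂) = 0.52 / √(1/142 + 1/48) = 3.1145
Critical value for a two-sided test at α = 0.025: z_{α/2} = 2.241.
Power = Φ(δ − 2.241) + Φ(−δ − 2.241) = Φ(0.873) + Φ(-5.356) = 0.8087 + 0.0000 = 0.8087.

Power ≈ 0.809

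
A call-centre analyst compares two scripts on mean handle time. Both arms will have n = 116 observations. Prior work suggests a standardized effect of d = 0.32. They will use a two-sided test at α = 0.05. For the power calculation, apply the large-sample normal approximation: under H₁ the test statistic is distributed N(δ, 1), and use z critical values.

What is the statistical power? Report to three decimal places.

Power ≈ 0.683

Noncentrality parameter: δ = d·√(n/2) = 0.32 × √(116/2) = 2.4370
Two-sided α = 0.05 → critical value z_{0.025} = 1.960.
Power = Φ(δ − 1.960) + Φ(−δ − 1.960) = Φ(0.477) + Φ(-4.397) = 0.6833 + 0.0000 = 0.6834.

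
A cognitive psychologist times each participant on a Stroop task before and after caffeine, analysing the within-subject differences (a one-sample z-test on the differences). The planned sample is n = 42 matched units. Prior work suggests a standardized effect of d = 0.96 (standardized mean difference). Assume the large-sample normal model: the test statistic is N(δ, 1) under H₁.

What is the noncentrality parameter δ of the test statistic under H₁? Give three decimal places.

δ ≈ 6.222

The noncentrality parameter scales effect size by the design's sample-size factor: δ = d·√n = 0.96 × √42 = 6.2215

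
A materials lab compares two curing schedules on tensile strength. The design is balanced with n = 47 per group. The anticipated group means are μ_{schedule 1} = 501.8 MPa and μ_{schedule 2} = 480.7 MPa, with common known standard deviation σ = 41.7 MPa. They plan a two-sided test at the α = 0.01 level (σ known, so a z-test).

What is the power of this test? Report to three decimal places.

Power ≈ 0.451

Standardized effect: d = |μ_{schedule 1} − μ_{schedule 2}| / σ = |501.8 − 480.7| / 41.7 = 0.5060
Noncentrality parameter: δ = d·√(n/2) = 0.5060 × √(47/2) = 2.4529
Critical value for a two-sided test at α = 0.01: z_{α/2} = 2.576.
Power = Φ(δ − 2.576) + Φ(−δ − 2.576) = Φ(-0.123) + Φ(-5.029) = 0.4511 + 0.0000 = 0.4511.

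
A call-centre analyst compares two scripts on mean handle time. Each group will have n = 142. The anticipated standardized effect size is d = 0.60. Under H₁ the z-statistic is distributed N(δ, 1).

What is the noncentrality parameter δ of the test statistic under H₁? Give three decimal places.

δ ≈ 5.056

δ = d·√(n/2) = 0.60 × √(142/2) = 5.0557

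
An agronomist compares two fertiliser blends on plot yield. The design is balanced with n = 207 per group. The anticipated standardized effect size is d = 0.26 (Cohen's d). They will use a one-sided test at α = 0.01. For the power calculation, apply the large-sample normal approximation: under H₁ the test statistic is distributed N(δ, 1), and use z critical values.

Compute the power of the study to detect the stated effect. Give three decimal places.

Power ≈ 0.625

Noncentrality parameter: δ = d·√(n/2) = 0.26 × √(207/2) = 2.6451
Critical value for a one-sided test at α = 0.01: z_α = 2.326.
Power = P(Z > 2.326 − δ) = Φ(0.319) = 0.6250.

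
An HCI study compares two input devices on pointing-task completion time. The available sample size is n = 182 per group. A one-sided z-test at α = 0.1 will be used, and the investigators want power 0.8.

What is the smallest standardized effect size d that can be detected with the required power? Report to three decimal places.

d ≈ 0.223

Need Φ(δ − 1.282) = 0.8, so δ = 1.282 + 0.842 = 2.123.
δ = d·√(n/2) ⇒ d = δ/√(n/2) = 2.123/√(182/2) = 0.2226.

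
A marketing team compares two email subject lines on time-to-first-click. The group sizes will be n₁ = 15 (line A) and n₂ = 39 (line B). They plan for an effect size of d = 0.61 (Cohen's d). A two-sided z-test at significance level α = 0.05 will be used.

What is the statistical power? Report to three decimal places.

Power ≈ 0.519

Noncentrality parameter: δ = d / √(1/n₁ + 1/n₂) = 0.61 / √(1/15 + 1/39) = 2.0078
Two-sided α = 0.05 → critical value z_{0.025} = 1.960.
Power = Φ(δ − 1.960) + Φ(−δ − 1.960) = Φ(0.048) + Φ(-3.968) = 0.5191 + 0.0000 = 0.5191.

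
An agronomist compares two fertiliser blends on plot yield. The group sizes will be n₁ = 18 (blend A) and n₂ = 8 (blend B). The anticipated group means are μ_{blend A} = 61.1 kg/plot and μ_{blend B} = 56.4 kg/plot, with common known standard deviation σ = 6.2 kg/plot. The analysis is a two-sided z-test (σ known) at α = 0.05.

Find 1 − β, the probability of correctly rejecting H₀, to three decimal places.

Power ≈ 0.430

Standardized effect: d = |μ_{blend A} − μ_{blend B}| / σ = |61.1 − 56.4| / 6.2 = 0.7581
Noncentrality parameter: δ = d / √(1/n₁ + 1/n₂) = 0.7581 / √(1/18 + 1/8) = 1.7840
Two-sided α = 0.05 → critical value z_{0.025} = 1.960.
Power = Φ(δ − 1.960) + Φ(−δ − 1.960) = Φ(-0.176) + Φ(-3.744) = 0.4302 + 0.0001 = 0.4303.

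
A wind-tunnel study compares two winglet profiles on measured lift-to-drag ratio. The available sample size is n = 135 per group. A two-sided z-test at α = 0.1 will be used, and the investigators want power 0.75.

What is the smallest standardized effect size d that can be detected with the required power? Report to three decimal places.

Need Φ(δ − 1.645) = 0.75, so δ = 1.645 + 0.674 = 2.319.
(The second rejection-region term Φ(−δ − z_{α/2}) is negligible and dropped.)
δ = d·√(n/2) ⇒ d = δ/√(n/2) = 2.319/√(135/2) = 0.2823.

d ≈ 0.282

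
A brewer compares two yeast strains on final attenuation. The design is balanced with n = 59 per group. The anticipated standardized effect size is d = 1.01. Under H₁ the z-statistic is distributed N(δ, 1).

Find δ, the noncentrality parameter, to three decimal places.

δ ≈ 5.486

The noncentrality parameter scales effect size by the design's sample-size factor: δ = d·√(n/2) = 1.01 × √(59/2) = 5.4857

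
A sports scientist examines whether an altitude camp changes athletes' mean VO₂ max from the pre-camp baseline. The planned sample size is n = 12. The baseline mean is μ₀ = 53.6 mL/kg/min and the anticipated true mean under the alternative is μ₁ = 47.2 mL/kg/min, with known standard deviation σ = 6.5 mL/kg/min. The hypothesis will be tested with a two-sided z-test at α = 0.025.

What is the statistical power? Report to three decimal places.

Power ≈ 0.879

Standardized effect: d = |μ₁ − μ₀| / σ = |47.2 − 53.6| / 6.5 = 0.9846
Noncentrality parameter: δ = d·√n = 0.9846 × √12 = 3.4108
Critical value for a two-sided test at α = 0.025: z_{α/2} = 2.241.
Power = Φ(δ − 2.241) + Φ(−δ − 2.241) = Φ(1.169) + Φ(-5.652) = 0.8789 + 0.0000 = 0.8789.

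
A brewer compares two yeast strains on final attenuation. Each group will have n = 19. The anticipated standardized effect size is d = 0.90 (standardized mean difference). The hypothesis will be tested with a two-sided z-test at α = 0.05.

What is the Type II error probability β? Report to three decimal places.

Noncentrality parameter: δ = d·√(n/2) = 0.90 × √(19/2) = 2.7740
Two-sided α = 0.05 → critical value z_{0.025} = 1.960.
Power = Φ(δ − 1.960) + Φ(−δ − 1.960) = Φ(0.814) + Φ(-4.734) = 0.7922 + 0.0000 = 0.7922.
Type II error: β = 1 − power = 1 − 0.7922 = 0.2078.

β ≈ 0.208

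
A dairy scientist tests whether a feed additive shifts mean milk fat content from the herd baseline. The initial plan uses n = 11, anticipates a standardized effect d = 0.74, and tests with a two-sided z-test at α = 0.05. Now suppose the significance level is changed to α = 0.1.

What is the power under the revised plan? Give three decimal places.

δ = d·√n = 0.74 × √11 = 2.4543 (unchanged). New critical value: z_{0.05} = 1.645.
Revised power = Φ(δ − 1.645) + Φ(−δ − 1.645) = Φ(0.809) + Φ(-4.099) = 0.7909 + 0.0000 = 0.7909.

Power ≈ 0.791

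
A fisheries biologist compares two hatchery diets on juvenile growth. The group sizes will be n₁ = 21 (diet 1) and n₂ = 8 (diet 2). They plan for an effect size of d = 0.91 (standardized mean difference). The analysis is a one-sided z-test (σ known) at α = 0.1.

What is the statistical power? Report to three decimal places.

Noncentrality parameter: δ = d / √(1/n₁ + 1/n₂) = 0.91 / √(1/21 + 1/8) = 2.1903
Critical value for a one-sided test at α = 0.1: z_α = 1.282.
Power = P(Z > 1.282 − δ) = Φ(0.909) = 0.8182.

Power ≈ 0.818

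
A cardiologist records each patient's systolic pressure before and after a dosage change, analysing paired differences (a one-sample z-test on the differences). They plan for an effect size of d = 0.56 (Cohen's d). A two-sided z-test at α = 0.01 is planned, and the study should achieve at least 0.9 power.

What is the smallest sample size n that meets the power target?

Set Φ(δ − 2.576) = 0.9; then δ − 2.576 = Φ⁻¹(0.9) = 1.282, giving δ = 3.857.
(The Φ(−δ − z_{α/2}) term is vanishingly small for δ > 0 and is dropped in the standard sample-size formula.)
δ = d·√n ⇒ n = (δ/d)² = (3.857 / 0.56)² = 47.45.
Round up to the next whole unit.

n = 48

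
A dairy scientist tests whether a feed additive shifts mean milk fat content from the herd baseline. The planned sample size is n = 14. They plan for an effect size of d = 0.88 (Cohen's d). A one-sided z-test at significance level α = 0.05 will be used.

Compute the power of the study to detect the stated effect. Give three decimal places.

Power ≈ 0.950

Noncentrality parameter: δ = d·√n = 0.88 × √14 = 3.2927
Critical value for a one-sided test at α = 0.05: z_α = 1.645.
Power = P(Z > 1.645 − δ) = Φ(1.648) = 0.9503.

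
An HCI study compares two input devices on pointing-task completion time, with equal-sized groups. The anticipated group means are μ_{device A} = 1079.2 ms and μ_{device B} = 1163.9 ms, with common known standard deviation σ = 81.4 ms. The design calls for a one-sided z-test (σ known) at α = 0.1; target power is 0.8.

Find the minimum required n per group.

Standardized effect: d = |μ_{device A} − μ_{device B}| / σ = |1079.2 − 1163.9| / 81.4 = 1.0405
Set Φ(δ − 1.282) = 0.8; then δ − 1.282 = Φ⁻¹(0.8) = 0.842, giving δ = 2.123.
δ = d·√(n/2) ⇒ n = 2(δ/d)² = 2 × (2.123 / 1.0405)² = 8.33.
Rounding up, n = 9 per group.

n = 9 per group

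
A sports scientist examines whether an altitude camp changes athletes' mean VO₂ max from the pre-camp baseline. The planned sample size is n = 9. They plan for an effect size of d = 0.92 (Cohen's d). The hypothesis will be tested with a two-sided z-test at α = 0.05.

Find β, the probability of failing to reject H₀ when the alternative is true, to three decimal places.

β ≈ 0.212

Noncentrality parameter: δ = d·√n = 0.92 × √9 = 2.7600
Two-sided α = 0.05 → critical value z_{0.025} = 1.960.
Power = Φ(δ − 1.960) + Φ(−δ − 1.960) = Φ(0.800) + Φ(-4.720) = 0.7882 + 0.0000 = 0.7882.
Type II error: β = 1 − power = 1 − 0.7882 = 0.2118.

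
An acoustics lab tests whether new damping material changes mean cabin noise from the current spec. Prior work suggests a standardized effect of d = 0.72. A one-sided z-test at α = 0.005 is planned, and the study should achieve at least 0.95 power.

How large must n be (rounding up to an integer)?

n = 35

Set Φ(δ − 2.576) = 0.95; then δ − 2.576 = Φ⁻¹(0.95) = 1.645, giving δ = 4.221.
δ = d·√n ⇒ n = (δ/d)² = (4.221 / 0.72)² = 34.36.
Round up to the next whole unit.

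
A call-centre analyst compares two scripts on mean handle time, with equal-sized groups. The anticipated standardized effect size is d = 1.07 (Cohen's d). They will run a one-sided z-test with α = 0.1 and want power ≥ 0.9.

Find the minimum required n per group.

n = 12 per group

For power 0.9 need Φ(δ − z_{0.1}) = 0.9, so δ = z_{0.1} + z_{0.10} = 1.282 + 1.282 = 2.563.
δ = d·√(n/2) ⇒ n = 2(δ/d)² = 2 × (2.563 / 1.07)² = 11.48.
Rounding up, n = 12 per group.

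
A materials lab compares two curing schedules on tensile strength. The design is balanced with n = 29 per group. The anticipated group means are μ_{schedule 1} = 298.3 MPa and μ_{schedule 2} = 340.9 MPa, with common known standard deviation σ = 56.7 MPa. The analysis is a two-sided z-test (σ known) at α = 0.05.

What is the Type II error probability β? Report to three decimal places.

Standardized effect: d = |μ_{schedule 1} − μ_{schedule 2}| / σ = |298.3 − 340.9| / 56.7 = 0.7513
Noncentrality parameter: δ = d·√(n/2) = 0.7513 × √(29/2) = 2.8610
Two-sided α = 0.05 → critical value z_{0.025} = 1.960.
Power = Φ(δ − 1.960) + Φ(−δ − 1.960) = Φ(0.901) + Φ(-4.821) = 0.8162 + 0.0000 = 0.8162.
Type II error: β = 1 − power = 1 − 0.8162 = 0.1838.

β ≈ 0.184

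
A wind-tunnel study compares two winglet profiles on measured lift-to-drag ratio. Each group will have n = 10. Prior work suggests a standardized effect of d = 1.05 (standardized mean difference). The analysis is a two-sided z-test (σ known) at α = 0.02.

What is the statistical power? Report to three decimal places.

Noncentrality parameter: δ = d·√(n/2) = 1.05 × √(10/2) = 2.3479
Two-sided α = 0.02 → critical value z_{0.01} = 2.326.
Power = Φ(δ − 2.326) + Φ(−δ − 2.326) = Φ(0.022) + Φ(-4.674) = 0.5086 + 0.0000 = 0.5086.

Power ≈ 0.509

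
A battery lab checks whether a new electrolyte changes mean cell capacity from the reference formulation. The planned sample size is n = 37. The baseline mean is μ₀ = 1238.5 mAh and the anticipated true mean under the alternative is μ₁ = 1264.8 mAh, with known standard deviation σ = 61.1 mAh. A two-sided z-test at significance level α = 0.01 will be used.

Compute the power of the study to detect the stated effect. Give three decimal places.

Power ≈ 0.517

Standardized effect: d = |μ₁ − μ₀| / σ = |1264.8 − 1238.5| / 61.1 = 0.4304
Noncentrality parameter: δ = d·√n = 0.4304 × √37 = 2.6183
Critical value for a two-sided test at α = 0.01: z_{α/2} = 2.576.
Power = Φ(δ − 2.576) + Φ(−δ − 2.576) = Φ(0.042) + Φ(-5.194) = 0.5169 + 0.0000 = 0.5169.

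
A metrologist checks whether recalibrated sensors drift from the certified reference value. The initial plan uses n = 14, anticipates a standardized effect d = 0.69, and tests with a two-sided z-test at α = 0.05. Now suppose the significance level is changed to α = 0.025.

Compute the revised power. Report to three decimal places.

δ = d·√n = 0.69 × √14 = 2.5817 (unchanged). New critical value: z_{0.0125} = 2.241.
Revised power = Φ(δ − 2.241) + Φ(−δ − 2.241) = Φ(0.340) + Φ(-4.823) = 0.6332 + 0.0000 = 0.6332.

Power ≈ 0.633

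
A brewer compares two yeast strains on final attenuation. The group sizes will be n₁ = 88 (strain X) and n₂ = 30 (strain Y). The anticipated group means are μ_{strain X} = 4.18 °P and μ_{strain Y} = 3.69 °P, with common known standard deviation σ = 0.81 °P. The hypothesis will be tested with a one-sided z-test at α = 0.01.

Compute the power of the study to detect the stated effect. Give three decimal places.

Power ≈ 0.704

Standardized effect: d = |μ_{strain X} − μ_{strain Y}| / σ = |4.18 − 3.69| / 0.81 = 0.6049
Noncentrality parameter: δ = d / √(1/n₁ + 1/n₂) = 0.6049 / √(1/88 + 1/30) = 2.8614
Critical value for a one-sided test at α = 0.01: z_α = 2.326.
Power = Φ(δ − 2.326) = Φ(0.535) = 0.7037.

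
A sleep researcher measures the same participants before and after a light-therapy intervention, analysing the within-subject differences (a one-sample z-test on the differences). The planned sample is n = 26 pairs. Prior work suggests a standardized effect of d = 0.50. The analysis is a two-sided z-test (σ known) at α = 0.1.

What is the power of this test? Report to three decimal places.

Power ≈ 0.817

Noncentrality parameter: δ = d·√n = 0.50 × √26 = 2.5495
Two-sided α = 0.1 → critical value z_{0.05} = 1.645.
Power = Φ(δ − 1.645) + Φ(−δ − 1.645) = Φ(0.905) + Φ(-4.194) = 0.8172 + 0.0000 = 0.8172.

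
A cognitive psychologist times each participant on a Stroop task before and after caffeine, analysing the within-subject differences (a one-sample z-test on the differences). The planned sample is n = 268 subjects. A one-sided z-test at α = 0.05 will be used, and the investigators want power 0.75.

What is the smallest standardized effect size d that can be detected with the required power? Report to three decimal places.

d ≈ 0.142

Required noncentrality: δ = z_{0.05} + z_{0.25} = 1.645 + 0.674 = 2.319.
δ = d·√n ⇒ d = δ/√n = 2.319/√268 = 0.1417.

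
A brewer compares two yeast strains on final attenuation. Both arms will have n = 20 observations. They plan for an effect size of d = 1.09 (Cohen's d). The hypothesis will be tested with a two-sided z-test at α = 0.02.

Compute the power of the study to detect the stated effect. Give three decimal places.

Noncentrality parameter: δ = d·√(n/2) = 1.09 × √(20/2) = 3.4469
Two-sided α = 0.02 → critical value z_{0.01} = 2.326.
Power = Φ(δ − 2.326) + Φ(−δ − 2.326) = Φ(1.121) + Φ(-5.773) = 0.8688 + 0.0000 = 0.8688.

Power ≈ 0.869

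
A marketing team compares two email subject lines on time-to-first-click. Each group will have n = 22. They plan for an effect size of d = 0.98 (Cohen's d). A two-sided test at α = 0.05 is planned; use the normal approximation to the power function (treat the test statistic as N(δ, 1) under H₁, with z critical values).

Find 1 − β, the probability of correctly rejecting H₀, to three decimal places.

Noncentrality parameter: δ = d·√(n/2) = 0.98 × √(22/2) = 3.2503
Critical value for a two-sided test at α = 0.05: z_{α/2} = 1.960.
Power = Φ(δ − 1.960) + Φ(−δ − 1.960) = Φ(1.290) + Φ(-5.210) = 0.9015 + 0.0000 = 0.9015.

Power ≈ 0.902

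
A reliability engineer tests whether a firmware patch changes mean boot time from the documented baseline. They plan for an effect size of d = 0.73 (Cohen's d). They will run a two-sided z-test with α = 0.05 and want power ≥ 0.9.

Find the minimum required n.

n = 20

Set Φ(δ − 1.960) = 0.9; then δ − 1.960 = Φ⁻¹(0.9) = 1.282, giving δ = 3.242.
(Ignoring the negligible lower-tail rejection probability gives the usual closed-form inversion.)
δ = d·√n ⇒ n = (δ/d)² = (3.242 / 0.73)² = 19.72.
Round up to the next whole unit.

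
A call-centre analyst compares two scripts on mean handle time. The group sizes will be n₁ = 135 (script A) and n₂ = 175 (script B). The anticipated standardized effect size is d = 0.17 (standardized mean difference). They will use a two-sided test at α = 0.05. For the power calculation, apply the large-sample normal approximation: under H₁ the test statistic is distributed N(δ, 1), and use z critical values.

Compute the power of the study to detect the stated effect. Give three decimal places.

Power ≈ 0.317

Noncentrality parameter: δ = d / √(1/n₁ + 1/n₂) = 0.17 / √(1/135 + 1/175) = 1.4841
Two-sided α = 0.05 → critical value z_{0.025} = 1.960.
Power = Φ(δ − 1.960) + Φ(−δ − 1.960) = Φ(-0.476) + Φ(-3.444) = 0.3171 + 0.0003 = 0.3174.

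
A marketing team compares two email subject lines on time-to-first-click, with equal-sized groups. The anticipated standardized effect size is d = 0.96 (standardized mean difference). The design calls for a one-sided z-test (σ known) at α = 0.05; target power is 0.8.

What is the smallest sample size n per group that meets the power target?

n = 14 per group

For power 0.8 need Φ(δ − z_{0.05}) = 0.8, so δ = z_{0.05} + z_{0.20} = 1.645 + 0.842 = 2.486.
δ = d·√(n/2) ⇒ n = 2(δ/d)² = 2 × (2.486 / 0.96)² = 13.42.
Round up to the next whole unit.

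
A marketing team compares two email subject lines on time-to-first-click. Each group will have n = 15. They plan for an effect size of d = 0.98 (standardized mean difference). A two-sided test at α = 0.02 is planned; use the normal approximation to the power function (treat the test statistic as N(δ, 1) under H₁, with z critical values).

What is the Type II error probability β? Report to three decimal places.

β ≈ 0.360

Noncentrality parameter: δ = d·√(n/2) = 0.98 × √(15/2) = 2.6838
Two-sided α = 0.02 → critical value z_{0.01} = 2.326.
Power = Φ(δ − 2.326) + Φ(−δ − 2.326) = Φ(0.357) + Φ(-5.010) = 0.6396 + 0.0000 = 0.6396.
Type II error: β = 1 − power = 1 − 0.6396 = 0.3604.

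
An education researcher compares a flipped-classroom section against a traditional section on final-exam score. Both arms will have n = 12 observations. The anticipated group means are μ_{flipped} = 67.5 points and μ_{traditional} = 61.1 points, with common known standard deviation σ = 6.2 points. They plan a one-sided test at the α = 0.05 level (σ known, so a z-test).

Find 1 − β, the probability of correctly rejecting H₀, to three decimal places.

Standardized effect: d = |μ_{flipped} − μ_{traditional}| / σ = |67.5 − 61.1| / 6.2 = 1.0323
Noncentrality parameter: δ = d·√(n/2) = 1.0323 × √(12/2) = 2.5285
Critical value for a one-sided test at α = 0.05: z_α = 1.645.
Power = P(Z > 1.645 − δ) = Φ(0.884) = 0.8116.

Power ≈ 0.812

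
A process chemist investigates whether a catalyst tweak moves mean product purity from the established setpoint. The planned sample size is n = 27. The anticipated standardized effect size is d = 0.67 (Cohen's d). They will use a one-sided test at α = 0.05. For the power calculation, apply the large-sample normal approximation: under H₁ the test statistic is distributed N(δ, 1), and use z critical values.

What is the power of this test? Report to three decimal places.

Power ≈ 0.967

Noncentrality parameter: δ = d·√n = 0.67 × √27 = 3.4814
Critical value for a one-sided test at α = 0.05: z_α = 1.645.
Power = P(Z > 1.645 − δ) = Φ(1.837) = 0.9669.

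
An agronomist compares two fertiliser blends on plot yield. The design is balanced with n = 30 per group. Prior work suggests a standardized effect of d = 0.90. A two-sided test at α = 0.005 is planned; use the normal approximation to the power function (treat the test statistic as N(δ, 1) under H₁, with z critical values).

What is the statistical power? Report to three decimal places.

Power ≈ 0.751

Noncentrality parameter: δ = d·√(n/2) = 0.90 × √(30/2) = 3.4857
Two-sided α = 0.005 → critical value z_{0.0025} = 2.807.
Power = Φ(δ − 2.807) + Φ(−δ − 2.807) = Φ(0.679) + Φ(-6.293) = 0.7513 + 0.0000 = 0.7513.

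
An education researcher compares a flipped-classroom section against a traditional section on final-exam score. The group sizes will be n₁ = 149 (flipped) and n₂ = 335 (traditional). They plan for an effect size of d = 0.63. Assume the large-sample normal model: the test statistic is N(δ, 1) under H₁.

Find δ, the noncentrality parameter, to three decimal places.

The noncentrality parameter scales effect size by the design's sample-size factor: δ = d / √(1/n₁ + 1/n₂) = 0.63 / √(1/149 + 1/335) = 6.3978

δ ≈ 6.398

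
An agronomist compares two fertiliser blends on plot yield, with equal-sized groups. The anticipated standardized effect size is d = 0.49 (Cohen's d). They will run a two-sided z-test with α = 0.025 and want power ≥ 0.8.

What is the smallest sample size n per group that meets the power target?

Set Φ(δ − 2.241) = 0.8; then δ − 2.241 = Φ⁻¹(0.8) = 0.842, giving δ = 3.083.
(Ignoring the negligible lower-tail rejection probability gives the usual closed-form inversion.)
δ = d·√(n/2) ⇒ n = 2(δ/d)² = 2 × (3.083 / 0.49)² = 79.18.
Rounding up, n = 80 per group.

n = 80 per group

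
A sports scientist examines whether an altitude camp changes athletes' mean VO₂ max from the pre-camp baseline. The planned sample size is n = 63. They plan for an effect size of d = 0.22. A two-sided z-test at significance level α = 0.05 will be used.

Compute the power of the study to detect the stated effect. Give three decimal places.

Power ≈ 0.415

Noncentrality parameter: δ = d·√n = 0.22 × √63 = 1.7462
Critical value for a two-sided test at α = 0.05: z_{α/2} = 1.960.
Power = Φ(δ − 1.960) + Φ(−δ − 1.960) = Φ(-0.214) + Φ(-3.706) = 0.4154 + 0.0001 = 0.4155.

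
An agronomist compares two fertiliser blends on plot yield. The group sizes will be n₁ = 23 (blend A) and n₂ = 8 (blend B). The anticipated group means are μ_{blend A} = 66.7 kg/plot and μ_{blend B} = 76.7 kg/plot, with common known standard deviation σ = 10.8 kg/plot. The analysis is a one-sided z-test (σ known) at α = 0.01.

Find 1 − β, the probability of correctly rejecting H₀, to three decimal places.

Power ≈ 0.472

Standardized effect: d = |μ_{blend A} − μ_{blend B}| / σ = |66.7 − 76.7| / 10.8 = 0.9259
Noncentrality parameter: δ = d / √(1/n₁ + 1/n₂) = 0.9259 / √(1/23 + 1/8) = 2.2558
Critical value for a one-sided test at α = 0.01: z_α = 2.326.
Power = P(Z > 2.326 − δ) = Φ(-0.071) = 0.4719.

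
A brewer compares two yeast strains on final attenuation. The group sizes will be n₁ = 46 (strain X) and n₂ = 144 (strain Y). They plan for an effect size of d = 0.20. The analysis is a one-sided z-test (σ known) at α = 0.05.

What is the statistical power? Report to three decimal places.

Noncentrality parameter: δ = d / √(1/n₁ + 1/n₂) = 0.20 / √(1/46 + 1/144) = 1.1809
One-sided α = 0.05 → critical value z_{0.05} = 1.645.
Power = Φ(δ − 1.645) = Φ(-0.464) = 0.3213.

Power ≈ 0.321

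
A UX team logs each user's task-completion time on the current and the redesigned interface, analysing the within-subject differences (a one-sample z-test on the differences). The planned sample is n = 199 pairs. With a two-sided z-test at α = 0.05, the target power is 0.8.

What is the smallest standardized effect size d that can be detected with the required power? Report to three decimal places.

d ≈ 0.199

Need Φ(δ − 1.960) = 0.8, so δ = 1.960 + 0.842 = 2.802.
(The second rejection-region term Φ(−δ − z_{α/2}) is negligible and dropped.)
δ = d·√n ⇒ d = δ/√n = 2.802/√199 = 0.1986.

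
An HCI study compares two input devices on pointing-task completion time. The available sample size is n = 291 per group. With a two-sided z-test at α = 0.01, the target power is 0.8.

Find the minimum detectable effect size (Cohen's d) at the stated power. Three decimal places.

d ≈ 0.283

Required noncentrality: δ = z_{0.005} + z_{0.20} = 2.576 + 0.842 = 3.417.
(Lower-tail contribution to power is negligible for δ > 0.)
δ = d·√(n/2) ⇒ d = δ/√(n/2) = 3.417/√(291/2) = 0.2833.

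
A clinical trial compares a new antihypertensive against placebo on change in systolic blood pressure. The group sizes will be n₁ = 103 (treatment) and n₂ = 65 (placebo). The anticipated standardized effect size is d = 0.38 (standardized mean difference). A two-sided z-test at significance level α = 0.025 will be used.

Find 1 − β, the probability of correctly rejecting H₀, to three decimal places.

Power ≈ 0.563

Noncentrality parameter: δ = d / √(1/n₁ + 1/n₂) = 0.38 / √(1/103 + 1/65) = 2.3989
Critical value for a two-sided test at α = 0.025: z_{α/2} = 2.241.
Power = Φ(δ − 2.241) + Φ(−δ − 2.241) = Φ(0.157) + Φ(-4.640) = 0.5626 + 0.0000 = 0.5626.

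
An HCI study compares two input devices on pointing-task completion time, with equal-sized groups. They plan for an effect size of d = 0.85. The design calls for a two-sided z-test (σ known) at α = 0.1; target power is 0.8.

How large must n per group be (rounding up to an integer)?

n = 18 per group

For power 0.8 need Φ(δ − z_{0.05}) = 0.8, so δ = z_{0.05} + z_{0.20} = 1.645 + 0.842 = 2.486.
(Ignoring the negligible lower-tail rejection probability gives the usual closed-form inversion.)
δ = d·√(n/2) ⇒ n = 2(δ/d)² = 2 × (2.486 / 0.85)² = 17.11.
Rounding up, n = 18 per group.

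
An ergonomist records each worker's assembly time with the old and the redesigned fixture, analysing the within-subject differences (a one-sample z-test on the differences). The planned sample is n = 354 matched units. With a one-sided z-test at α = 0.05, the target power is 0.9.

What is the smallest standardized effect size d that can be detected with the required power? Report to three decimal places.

Required noncentrality: δ = z_{0.05} + z_{0.10} = 1.645 + 1.282 = 2.926.
δ = d·√n ⇒ d = δ/√n = 2.926/√354 = 0.1555.

d ≈ 0.156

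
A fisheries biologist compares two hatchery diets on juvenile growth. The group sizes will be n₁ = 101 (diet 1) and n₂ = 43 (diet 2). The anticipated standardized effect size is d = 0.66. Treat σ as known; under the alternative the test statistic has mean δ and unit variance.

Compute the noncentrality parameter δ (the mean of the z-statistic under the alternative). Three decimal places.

δ ≈ 3.625

δ = d / √(1/n₁ + 1/n₂) = 0.66 / √(1/101 + 1/43) = 3.6246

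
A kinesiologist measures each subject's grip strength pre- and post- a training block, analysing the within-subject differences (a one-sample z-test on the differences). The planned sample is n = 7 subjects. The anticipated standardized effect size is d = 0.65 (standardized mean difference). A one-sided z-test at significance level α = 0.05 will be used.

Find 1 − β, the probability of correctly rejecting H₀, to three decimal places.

Noncentrality parameter: δ = d·√n = 0.65 × √7 = 1.7197
Critical value for a one-sided test at α = 0.05: z_α = 1.645.
Power = P(Z > 1.645 − δ) = Φ(0.075) = 0.5298.

Power ≈ 0.530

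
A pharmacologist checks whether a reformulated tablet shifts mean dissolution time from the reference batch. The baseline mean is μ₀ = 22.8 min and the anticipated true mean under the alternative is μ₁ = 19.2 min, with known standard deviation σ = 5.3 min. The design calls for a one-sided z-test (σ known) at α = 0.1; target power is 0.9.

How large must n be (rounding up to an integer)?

n = 15

Standardized effect: d = |μ₁ − μ₀| / σ = |19.2 − 22.8| / 5.3 = 0.6792
Set Φ(δ − 1.282) = 0.9; then δ − 1.282 = Φ⁻¹(0.9) = 1.282, giving δ = 2.563.
δ = d·√n ⇒ n = (δ/d)² = (2.563 / 0.6792)² = 14.24.
Round up to the next whole unit.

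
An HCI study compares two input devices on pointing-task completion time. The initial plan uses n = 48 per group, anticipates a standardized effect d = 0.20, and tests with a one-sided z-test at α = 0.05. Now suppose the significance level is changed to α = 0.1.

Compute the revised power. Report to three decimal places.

Power ≈ 0.381

δ = d·√(n/2) = 0.20 × √(48/2) = 0.9798 (unchanged). New critical value: z_{0.1} = 1.282.
Revised power = Φ(δ − 1.282) = Φ(-0.302) = 0.3814.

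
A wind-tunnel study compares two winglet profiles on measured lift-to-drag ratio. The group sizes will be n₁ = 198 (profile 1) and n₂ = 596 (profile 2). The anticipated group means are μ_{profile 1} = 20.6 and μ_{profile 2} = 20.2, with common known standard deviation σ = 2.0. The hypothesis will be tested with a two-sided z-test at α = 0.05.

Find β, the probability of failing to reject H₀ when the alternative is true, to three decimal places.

Standardized effect: d = |μ_{profile 1} − μ_{profile 2}| / σ = |20.6 − 20.2| / 2.0 = 0.2000
Noncentrality parameter: δ = d / √(1/n₁ + 1/n₂) = 0.2000 / √(1/198 + 1/596) = 2.4382
Two-sided α = 0.05 → critical value z_{0.025} = 1.960.
Power = Φ(δ − 1.960) + Φ(−δ − 1.960) = Φ(0.478) + Φ(-4.398) = 0.6838 + 0.0000 = 0.6838.
Type II error: β = 1 − power = 1 − 0.6838 = 0.3162.

β ≈ 0.316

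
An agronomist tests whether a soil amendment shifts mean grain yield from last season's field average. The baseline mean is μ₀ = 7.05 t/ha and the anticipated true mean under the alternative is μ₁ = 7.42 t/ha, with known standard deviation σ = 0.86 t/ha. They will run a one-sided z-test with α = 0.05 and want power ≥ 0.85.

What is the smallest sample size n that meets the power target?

Standardized effect: d = |μ₁ − μ₀| / σ = |7.42 − 7.05| / 0.86 = 0.4302
For power 0.85 need Φ(δ − z_{0.05}) = 0.85, so δ = z_{0.05} + z_{0.15} = 1.645 + 1.036 = 2.681.
δ = d·√n ⇒ n = (δ/d)² = (2.681 / 0.4302)² = 38.84.
Rounding up, n = 39.

n = 39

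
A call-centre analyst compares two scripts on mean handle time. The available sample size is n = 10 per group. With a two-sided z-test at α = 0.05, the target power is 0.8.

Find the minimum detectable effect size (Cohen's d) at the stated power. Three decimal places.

d ≈ 1.253

Required noncentrality: δ = z_{0.025} + z_{0.20} = 1.960 + 0.842 = 2.802.
(The second rejection-region term Φ(−δ − z_{α/2}) is negligible and dropped.)
δ = d·√(n/2) ⇒ d = δ/√(n/2) = 2.802/√(10/2) = 1.2529.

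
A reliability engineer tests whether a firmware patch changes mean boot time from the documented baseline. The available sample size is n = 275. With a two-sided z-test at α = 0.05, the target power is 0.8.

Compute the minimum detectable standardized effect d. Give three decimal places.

d ≈ 0.169

Required noncentrality: δ = z_{0.025} + z_{0.20} = 1.960 + 0.842 = 2.802.
(The second rejection-region term Φ(−δ − z_{α/2}) is negligible and dropped.)
δ = d·√n ⇒ d = δ/√n = 2.802/√275 = 0.1689.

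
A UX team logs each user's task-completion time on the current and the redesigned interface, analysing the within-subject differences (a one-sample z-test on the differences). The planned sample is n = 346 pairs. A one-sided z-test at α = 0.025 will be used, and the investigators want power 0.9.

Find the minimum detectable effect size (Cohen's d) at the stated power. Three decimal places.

Required noncentrality: δ = z_{0.025} + z_{0.10} = 1.960 + 1.282 = 3.242.
δ = d·√n ⇒ d = δ/√n = 3.242/√346 = 0.1743.

d ≈ 0.174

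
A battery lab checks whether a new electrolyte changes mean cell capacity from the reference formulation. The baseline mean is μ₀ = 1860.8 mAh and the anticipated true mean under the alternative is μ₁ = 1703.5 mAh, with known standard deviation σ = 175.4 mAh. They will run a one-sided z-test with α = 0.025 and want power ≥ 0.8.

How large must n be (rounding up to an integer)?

n = 10

Standardized effect: d = |μ₁ − μ₀| / σ = |1703.5 − 1860.8| / 175.4 = 0.8968
For power 0.8 need Φ(δ − z_{0.025}) = 0.8, so δ = z_{0.025} + z_{0.20} = 1.960 + 0.842 = 2.802.
δ = d·√n ⇒ n = (δ/d)² = (2.802 / 0.8968)² = 9.76.
Round up to the next whole unit.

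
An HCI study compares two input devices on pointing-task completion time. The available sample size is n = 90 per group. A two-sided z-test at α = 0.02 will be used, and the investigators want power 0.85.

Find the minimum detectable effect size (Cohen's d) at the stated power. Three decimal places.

d ≈ 0.501

Need Φ(δ − 2.326) = 0.85, so δ = 2.326 + 1.036 = 3.363.
(The second rejection-region term Φ(−δ − z_{α/2}) is negligible and dropped.)
δ = d·√(n/2) ⇒ d = δ/√(n/2) = 3.363/√(90/2) = 0.5013.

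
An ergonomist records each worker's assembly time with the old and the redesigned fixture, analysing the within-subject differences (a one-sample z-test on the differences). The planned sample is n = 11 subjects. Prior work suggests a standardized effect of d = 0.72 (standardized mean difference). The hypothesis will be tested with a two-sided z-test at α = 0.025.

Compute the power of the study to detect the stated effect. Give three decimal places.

Power ≈ 0.558

Noncentrality parameter: δ = d·√n = 0.72 × √11 = 2.3880
Two-sided α = 0.025 → critical value z_{0.0125} = 2.241.
Power = Φ(δ − 2.241) + Φ(−δ − 2.241) = Φ(0.147) + Φ(-4.629) = 0.5583 + 0.0000 = 0.5583.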